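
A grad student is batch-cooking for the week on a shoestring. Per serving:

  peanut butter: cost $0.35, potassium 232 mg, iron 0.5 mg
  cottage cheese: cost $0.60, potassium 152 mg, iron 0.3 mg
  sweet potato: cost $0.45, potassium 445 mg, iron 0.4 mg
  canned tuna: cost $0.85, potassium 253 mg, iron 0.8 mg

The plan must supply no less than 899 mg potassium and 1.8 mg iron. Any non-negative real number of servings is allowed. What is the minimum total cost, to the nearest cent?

peanut butter only: max(899/232, 1.8/0.5) = 3.875 servings → $1.36.
cottage cheese only: max(899/152, 1.8/0.3) = 6 servings → $3.60.
sweet potato only: max(899/445, 1.8/0.4) = 4.5 servings → $2.02.
canned tuna only: max(899/253, 1.8/0.8) = 3.553 servings → $3.02.
peanut butter + cottage cheese with both tight: 0.6094 servings and 4.984 servings → $3.20.
peanut butter + sweet potato with both tight: 3.403 servings and 0.246 servings → $1.30.
peanut butter + canned tuna: the both-tight solution has a negative serving — not a feasible corner.
cottage cheese + sweet potato: the both-tight solution has a negative serving — not a feasible corner.
cottage cheese + canned tuna with both tight: 5.772 servings and 0.08534 servings → $3.54.
sweet potato + canned tuna with both tight: 1.035 servings and 1.732 servings → $1.94.
So the least-cost plan costs $1.30.

$1.30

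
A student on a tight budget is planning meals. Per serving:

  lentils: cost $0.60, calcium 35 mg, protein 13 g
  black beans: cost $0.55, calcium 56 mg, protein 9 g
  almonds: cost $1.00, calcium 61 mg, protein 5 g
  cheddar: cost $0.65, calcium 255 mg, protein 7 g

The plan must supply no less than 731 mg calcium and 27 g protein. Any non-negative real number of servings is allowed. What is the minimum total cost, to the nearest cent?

$2.16

lentils only: max(731/35, 27/13) = 20.89 servings → $12.53.
black beans only: max(731/56, 27/9) = 13.05 servings → $7.18.
almonds only: max(731/61, 27/5) = 11.98 servings → $11.98.
cheddar only: max(731/255, 27/7) = 3.857 servings → $2.51.
lentils + black beans: the both-tight solution has a negative serving — not a feasible corner.
lentils + almonds: the both-tight solution has a negative serving — not a feasible corner.
lentils + cheddar with both tight: 0.5759 servings and 2.788 servings → $2.16.
black beans + almonds with both targets exact would need a negative amount; discard.
black beans + cheddar with both tight: 0.9291 servings and 2.663 servings → $2.24.
almonds + cheddar with both tight: 2.085 servings and 2.368 servings → $3.62.
The minimum over all feasible corners is $2.16.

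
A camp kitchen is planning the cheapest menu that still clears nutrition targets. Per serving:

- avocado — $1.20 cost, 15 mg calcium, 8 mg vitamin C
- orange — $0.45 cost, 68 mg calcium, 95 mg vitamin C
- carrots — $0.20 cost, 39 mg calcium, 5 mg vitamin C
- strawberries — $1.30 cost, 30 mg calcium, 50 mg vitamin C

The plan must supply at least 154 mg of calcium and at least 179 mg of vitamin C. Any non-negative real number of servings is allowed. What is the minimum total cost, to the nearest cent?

For a min-cost LP with two ≥-constraints, a basic feasible solution has at most two positive variables.
avocado only: max(154/15, 179/8) = 22.38 servings → $26.85.
orange only: max(154/68, 179/95) = 2.265 servings → $1.02.
carrots only: max(154/39, 179/5) = 35.8 servings → $7.16.
strawberries only: max(154/30, 179/50) = 5.133 servings → $6.67.
avocado + orange with both tight: 2.79 servings and 1.649 servings → $4.09.
avocado + carrots: intersection lies outside the first quadrant.
avocado + strawberries with both tight: 4.569 servings and 2.849 servings → $9.19.
orange + carrots with both tight: 1.846 servings and 0.7305 servings → $0.98.
orange + strawberries: the both-tight solution has a negative serving — not a feasible corner.
carrots + strawberries with both tight: 1.294 servings and 3.451 servings → $4.74.
So the least-cost plan costs $0.98.

$0.98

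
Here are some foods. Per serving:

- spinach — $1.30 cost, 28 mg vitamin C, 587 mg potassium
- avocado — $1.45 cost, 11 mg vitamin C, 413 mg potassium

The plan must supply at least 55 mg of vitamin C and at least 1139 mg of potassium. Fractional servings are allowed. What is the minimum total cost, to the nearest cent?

For a min-cost LP with two ≥-constraints, a basic feasible solution has at most two positive variables.
spinach only: max(55/28, 1139/587) = 1.964 servings → $2.55.
avocado only: max(55/11, 1139/413) = 5 servings → $7.25.
spinach + avocado with both targets exact would need a negative amount; discard.
The minimum over all feasible corners is $2.55.

$2.55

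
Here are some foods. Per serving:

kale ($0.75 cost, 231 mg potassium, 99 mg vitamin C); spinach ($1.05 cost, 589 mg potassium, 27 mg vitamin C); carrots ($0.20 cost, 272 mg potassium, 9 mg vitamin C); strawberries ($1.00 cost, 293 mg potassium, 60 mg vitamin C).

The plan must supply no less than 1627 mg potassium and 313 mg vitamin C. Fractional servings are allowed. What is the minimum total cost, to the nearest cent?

This is a tiny linear program; its minimum lies at a vertex of the feasible set. List the vertices and price them.
kale only: max(1627/231, 313/99) = 7.043 servings → $5.28.
spinach only: max(1627/589, 313/27) = 11.59 servings → $12.17.
carrots only: max(1627/272, 313/9) = 34.78 servings → $6.96.
strawberries only: max(1627/293, 313/60) = 5.553 servings → $5.55.
kale + spinach with both tight: 2.697 servings and 1.705 servings → $3.81.
kale + carrots with both tight: 2.837 servings and 3.572 servings → $2.84.
kale + strawberries with both targets exact would need a negative amount; discard.
spinach + carrots with both targets exact would need a negative amount; discard.
spinach + strawberries with both tight: 0.2155 servings and 5.12 servings → $5.35.
carrots + strawberries with both tight: 0.432 servings and 5.152 servings → $5.24.
The minimum over all feasible corners is $2.84.

$2.84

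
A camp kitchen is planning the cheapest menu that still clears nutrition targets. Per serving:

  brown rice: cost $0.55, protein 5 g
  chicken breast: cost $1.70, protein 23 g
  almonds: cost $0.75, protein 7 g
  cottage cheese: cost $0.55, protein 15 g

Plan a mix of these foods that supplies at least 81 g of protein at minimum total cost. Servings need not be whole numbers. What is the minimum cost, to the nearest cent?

$2.97

Cost per g of protein: cottage cheese $0.0367, chicken breast $0.0739, almonds $0.1071, brown rice $0.1100.
With no serving limits, use only cottage cheese: 81 g / 15 g = 5.4 servings × $0.55 = $2.97.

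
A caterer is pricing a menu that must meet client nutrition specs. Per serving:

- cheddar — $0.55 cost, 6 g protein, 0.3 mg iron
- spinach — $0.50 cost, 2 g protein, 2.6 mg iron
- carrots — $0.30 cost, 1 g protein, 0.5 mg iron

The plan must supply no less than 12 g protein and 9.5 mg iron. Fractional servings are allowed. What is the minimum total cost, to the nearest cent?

$2.23

cheddar only: max(12/6, 9.5/0.3) = 31.67 servings → $17.42.
spinach only: max(12/2, 9.5/2.6) = 6 servings → $3.00.
carrots only: max(12/1, 9.5/0.5) = 19 servings → $5.70.
cheddar + spinach with both tight: 0.8133 servings and 3.56 servings → $2.23.
cheddar + carrots: intersection lies outside the first quadrant.
spinach + carrots with both tight: 2.188 servings and 7.625 servings → $3.38.
The minimum over all feasible corners is $2.23.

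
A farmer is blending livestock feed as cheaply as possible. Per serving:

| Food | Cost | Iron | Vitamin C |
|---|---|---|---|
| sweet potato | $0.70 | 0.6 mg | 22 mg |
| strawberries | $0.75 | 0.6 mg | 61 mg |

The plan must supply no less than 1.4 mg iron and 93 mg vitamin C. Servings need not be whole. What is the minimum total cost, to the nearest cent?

This is a tiny linear program; its minimum lies at a vertex of the feasible set. List the vertices and price them.
sweet potato only: max(1.4/0.6, 93/22) = 4.227 servings → $2.96.
strawberries only: max(1.4/0.6, 93/61) = 2.333 servings → $1.75.
sweet potato + strawberries with both tight: 1.265 servings and 1.068 servings → $1.69.
Cheapest feasible corner: $1.69.

$1.69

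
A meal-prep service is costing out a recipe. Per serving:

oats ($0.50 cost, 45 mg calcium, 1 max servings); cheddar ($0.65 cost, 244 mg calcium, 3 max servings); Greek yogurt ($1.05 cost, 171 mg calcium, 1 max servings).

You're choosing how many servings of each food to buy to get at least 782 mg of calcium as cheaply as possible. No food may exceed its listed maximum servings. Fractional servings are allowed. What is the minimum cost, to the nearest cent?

$2.26

Cost per mg of calcium: cheddar $0.0027, Greek yogurt $0.0061, oats $0.0111.
Take 3 servings of cheddar: +732.0 mg calcium for $1.95 (total $1.95, still need 50.0 mg).
Take 0.2924 servings of Greek yogurt: +50.0 mg calcium for $0.31 (total $2.26, still need 0.0 mg).
Filling from the cheapest source first is optimal under one linear minimum: $2.26.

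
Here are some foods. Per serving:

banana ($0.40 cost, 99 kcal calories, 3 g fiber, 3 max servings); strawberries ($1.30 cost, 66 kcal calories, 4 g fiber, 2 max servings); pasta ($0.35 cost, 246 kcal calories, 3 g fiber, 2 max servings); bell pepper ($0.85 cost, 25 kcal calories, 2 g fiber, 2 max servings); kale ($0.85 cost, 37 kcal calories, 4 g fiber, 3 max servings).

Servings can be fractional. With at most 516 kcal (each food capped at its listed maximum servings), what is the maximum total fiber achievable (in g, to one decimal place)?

30.8 g

Fiber per kcal: kale 0.1081, bell pepper 0.08, strawberries 0.06061, banana 0.0303, pasta 0.0122.
Take 3 servings of kale: uses 111 kcal, +12.0 g fiber (running total 12.0 g).
Take 2 servings of bell pepper: uses 50 kcal, +4.0 g fiber (running total 16.0 g).
Take 2 servings of strawberries: uses 132 kcal, +8.0 g fiber (running total 24.0 g).
Take 2.253 servings of banana: uses 223 kcal, +6.8 g fiber (running total 30.8 g).
Filling greedily by fiber-per-kcal is optimal for one linear limit, giving 30.8 g.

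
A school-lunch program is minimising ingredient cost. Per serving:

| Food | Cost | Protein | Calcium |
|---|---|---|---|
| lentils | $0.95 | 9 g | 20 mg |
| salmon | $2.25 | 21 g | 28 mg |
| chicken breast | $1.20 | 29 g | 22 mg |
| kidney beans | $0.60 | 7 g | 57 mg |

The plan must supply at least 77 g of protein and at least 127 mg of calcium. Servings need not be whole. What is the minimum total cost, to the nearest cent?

$3.60

lentils only: max(77/9, 127/20) = 8.556 servings → $8.13.
salmon only: max(77/21, 127/28) = 4.536 servings → $10.21.
chicken breast only: max(77/29, 127/22) = 5.773 servings → $6.93.
kidney beans only: max(77/7, 127/57) = 11 servings → $6.60.
lentils + salmon with both tight: 3.042 servings and 2.363 servings → $8.21.
lentils + chicken breast with both tight: 5.207 servings and 1.039 servings → $6.19.
lentils + kidney beans with both targets exact would need a negative amount; discard.
salmon + chicken breast: intersection lies outside the first quadrant.
salmon + kidney beans with both tight: 3.497 servings and 0.5105 servings → $8.17.
chicken breast + kidney beans with both tight: 2.335 servings and 1.327 servings → $3.60.
The minimum over all feasible corners is $3.60.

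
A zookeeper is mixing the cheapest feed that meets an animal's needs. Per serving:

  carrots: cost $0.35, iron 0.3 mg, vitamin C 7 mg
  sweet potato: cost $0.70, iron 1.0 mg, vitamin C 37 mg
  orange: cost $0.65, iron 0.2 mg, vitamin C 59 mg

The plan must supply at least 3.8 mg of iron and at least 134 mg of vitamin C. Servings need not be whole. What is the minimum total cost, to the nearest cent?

$2.66

Check every corner: each single food scaled to meet both minima, and each pair solved so both constraints bind.
carrots only: max(3.8/0.3, 134/7) = 19.14 servings → $6.70.
sweet potato only: max(3.8/1.0, 134/37) = 3.8 servings → $2.66.
orange only: max(3.8/0.2, 134/59) = 19 servings → $12.35.
carrots + sweet potato with both tight: 1.61 servings and 3.317 servings → $2.89.
carrots + orange with both tight: 12.11 servings and 0.8344 servings → $4.78.
sweet potato + orange: the both-tight solution has a negative serving — not a feasible corner.
Cheapest feasible corner: $2.66.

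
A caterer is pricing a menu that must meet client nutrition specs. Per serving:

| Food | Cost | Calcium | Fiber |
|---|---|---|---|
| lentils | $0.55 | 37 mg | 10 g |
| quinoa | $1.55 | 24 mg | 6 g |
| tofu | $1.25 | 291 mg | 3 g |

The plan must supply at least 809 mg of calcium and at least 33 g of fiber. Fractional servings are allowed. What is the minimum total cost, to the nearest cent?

A basic optimal solution has at most two foods positive. Try each food alone and each pair with both targets met exactly.
lentils only: max(809/37, 33/10) = 21.86 servings → $12.03.
quinoa only: max(809/24, 33/6) = 33.71 servings → $52.25.
tofu only: max(809/291, 33/3) = 11 servings → $13.75.
lentils + quinoa: intersection lies outside the first quadrant.
lentils + tofu with both tight: 2.564 servings and 2.454 servings → $4.48.
quinoa + tofu with both tight: 4.287 servings and 2.427 servings → $9.68.
So the least-cost plan costs $4.48.

$4.48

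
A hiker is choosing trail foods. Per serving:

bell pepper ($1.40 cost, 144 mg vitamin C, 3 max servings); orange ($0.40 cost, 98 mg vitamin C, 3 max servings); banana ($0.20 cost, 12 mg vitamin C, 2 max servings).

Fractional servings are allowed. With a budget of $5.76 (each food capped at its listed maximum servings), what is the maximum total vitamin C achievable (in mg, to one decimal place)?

Vitamin C per dollar: orange 245, bell pepper 102.9, banana 60.
Take 3 servings of orange: spends $1.20, +294.0 mg vitamin C (running total 294.0 mg).
Take 3 servings of bell pepper: spends $4.20, +432.0 mg vitamin C (running total 726.0 mg).
Take 1.8 servings of banana: spends $0.36, +21.6 mg vitamin C (running total 747.6 mg).
Filling greedily by vitamin C-per-dollar is optimal for one linear limit, giving 747.6 mg.

747.6 mg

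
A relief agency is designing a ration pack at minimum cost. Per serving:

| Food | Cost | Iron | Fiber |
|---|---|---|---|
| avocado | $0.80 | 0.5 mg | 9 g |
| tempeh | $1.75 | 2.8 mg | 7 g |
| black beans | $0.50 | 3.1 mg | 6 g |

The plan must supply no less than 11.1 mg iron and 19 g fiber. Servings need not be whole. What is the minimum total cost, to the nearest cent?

$1.79

The cheapest plan sits at a corner of the feasible region — with two constraints it uses at most two foods.
avocado only: max(11.1/0.5, 19/9) = 22.2 servings → $17.76.
tempeh only: max(11.1/2.8, 19/7) = 3.964 servings → $6.94.
black beans only: max(11.1/3.1, 19/6) = 3.581 servings → $1.79.
avocado + tempeh: intersection lies outside the first quadrant.
avocado + black beans with both targets exact would need a negative amount; discard.
tempeh + black beans with both targets exact would need a negative amount; discard.
The minimum over all feasible corners is $1.79.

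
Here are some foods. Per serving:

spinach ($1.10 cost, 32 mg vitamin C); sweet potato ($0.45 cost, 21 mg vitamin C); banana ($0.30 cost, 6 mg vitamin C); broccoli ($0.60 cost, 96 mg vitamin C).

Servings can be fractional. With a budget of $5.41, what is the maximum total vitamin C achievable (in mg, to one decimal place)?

Vitamin C per dollar: broccoli 160, sweet potato 46.67, spinach 29.09, banana 20.
With no serving limits, spend the whole cost allowance on broccoli: $5.41 / $0.60 × 96 mg = 865.6 mg.

865.6 mg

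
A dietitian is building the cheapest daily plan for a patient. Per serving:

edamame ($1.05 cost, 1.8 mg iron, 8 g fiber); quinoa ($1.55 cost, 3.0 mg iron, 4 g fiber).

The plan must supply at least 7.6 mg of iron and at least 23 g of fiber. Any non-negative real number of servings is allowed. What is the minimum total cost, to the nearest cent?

Minimising a linear cost over {iron ≥ 7.6, fiber ≥ 23, servings ≥ 0} — the optimum is at a vertex, using one or two foods.
edamame only: max(7.6/1.8, 23/8) = 4.222 servings → $4.43.
quinoa only: max(7.6/3.0, 23/4) = 5.75 servings → $8.91.
edamame + quinoa with both tight: 2.298 servings and 1.155 servings → $4.20.
Cheapest feasible corner: $4.20.

$4.20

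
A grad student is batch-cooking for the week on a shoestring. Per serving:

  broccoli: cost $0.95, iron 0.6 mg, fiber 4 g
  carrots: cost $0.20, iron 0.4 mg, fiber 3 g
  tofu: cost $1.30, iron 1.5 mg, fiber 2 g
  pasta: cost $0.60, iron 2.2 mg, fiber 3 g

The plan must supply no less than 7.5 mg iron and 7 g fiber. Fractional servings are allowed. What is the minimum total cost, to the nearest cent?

$2.05

A basic optimal solution has at most two foods positive. Try each food alone and each pair with both targets met exactly.
broccoli only: max(7.5/0.6, 7/4) = 12.5 servings → $11.88.
carrots only: max(7.5/0.4, 7/3) = 18.75 servings → $3.75.
tofu only: max(7.5/1.5, 7/2) = 5 servings → $6.50.
pasta only: max(7.5/2.2, 7/3) = 3.409 servings → $2.05.
broccoli + carrots: intersection lies outside the first quadrant.
broccoli + tofu: intersection lies outside the first quadrant.
broccoli + pasta: intersection lies outside the first quadrant.
carrots + tofu with both targets exact would need a negative amount; discard.
carrots + pasta: intersection lies outside the first quadrant.
tofu + pasta: intersection lies outside the first quadrant.
The minimum over all feasible corners is $2.05.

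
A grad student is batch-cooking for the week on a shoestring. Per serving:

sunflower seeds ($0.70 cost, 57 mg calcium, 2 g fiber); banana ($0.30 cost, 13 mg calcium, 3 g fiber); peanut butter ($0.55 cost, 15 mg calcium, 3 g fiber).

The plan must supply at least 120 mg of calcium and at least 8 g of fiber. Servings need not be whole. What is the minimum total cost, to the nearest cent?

For a min-cost LP with two ≥-constraints, a basic feasible solution has at most two positive variables.
sunflower seeds only: max(120/57, 8/2) = 4 servings → $2.80.
banana only: max(120/13, 8/3) = 9.231 servings → $2.77.
peanut butter only: max(120/15, 8/3) = 8 servings → $4.40.
sunflower seeds + banana with both tight: 1.766 servings and 1.49 servings → $1.68.
sunflower seeds + peanut butter with both tight: 1.702 servings and 1.532 servings → $2.03.
banana + peanut butter with both targets exact would need a negative amount; discard.
The minimum over all feasible corners is $1.68.

$1.68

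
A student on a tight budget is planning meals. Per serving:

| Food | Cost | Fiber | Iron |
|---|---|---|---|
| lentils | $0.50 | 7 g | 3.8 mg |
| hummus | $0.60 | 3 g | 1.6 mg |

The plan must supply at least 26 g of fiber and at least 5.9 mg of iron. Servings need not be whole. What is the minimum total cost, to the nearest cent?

$1.86

Two binding constraints pin down two serving amounts, so the optimal mix uses at most two foods. The candidates are each food alone (scaled to the tighter of fiber/iron) and each pair with both constraints tight.
lentils only: max(26/7, 5.9/3.8) = 3.714 servings → $1.86.
hummus only: max(26/3, 5.9/1.6) = 8.667 servings → $5.20.
lentils + hummus with both targets exact would need a negative amount; discard.
Cheapest feasible corner: $1.86.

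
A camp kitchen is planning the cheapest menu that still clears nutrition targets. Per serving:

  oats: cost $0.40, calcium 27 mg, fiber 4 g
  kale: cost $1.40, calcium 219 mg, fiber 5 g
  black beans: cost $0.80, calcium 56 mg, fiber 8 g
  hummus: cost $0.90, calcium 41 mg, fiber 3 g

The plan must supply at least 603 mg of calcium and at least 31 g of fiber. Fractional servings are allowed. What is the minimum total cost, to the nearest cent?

For a min-cost LP with two ≥-constraints, a basic feasible solution has at most two positive variables.
oats only: max(603/27, 31/4) = 22.33 servings → $8.93.
kale only: max(603/219, 31/5) = 6.2 servings → $8.68.
black beans only: max(603/56, 31/8) = 10.77 servings → $8.61.
hummus only: max(603/41, 31/3) = 14.71 servings → $13.24.
oats + kale with both tight: 5.093 servings and 2.126 servings → $5.01.
oats + black beans: intersection lies outside the first quadrant.
oats + hummus with both targets exact would need a negative amount; discard.
kale + black beans with both tight: 2.098 servings and 2.564 servings → $4.99.
kale + hummus with both tight: 1.19 servings and 8.35 servings → $9.18.
black beans + hummus with both targets exact would need a negative amount; discard.
The minimum over all feasible corners is $4.99.

$4.99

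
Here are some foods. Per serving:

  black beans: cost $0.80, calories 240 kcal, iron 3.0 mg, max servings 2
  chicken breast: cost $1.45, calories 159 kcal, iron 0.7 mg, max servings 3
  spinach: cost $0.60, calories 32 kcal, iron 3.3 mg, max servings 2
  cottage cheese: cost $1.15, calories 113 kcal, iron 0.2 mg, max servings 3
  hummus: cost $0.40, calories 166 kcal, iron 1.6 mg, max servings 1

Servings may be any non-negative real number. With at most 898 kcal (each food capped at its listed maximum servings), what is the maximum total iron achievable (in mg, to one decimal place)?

Iron per kcal: spinach 0.1031, black beans 0.0125, hummus 0.009639, chicken breast 0.004403, cottage cheese 0.00177.
Take 2 servings of spinach: uses 64 kcal, +6.6 mg iron (running total 6.6 mg).
Take 2 servings of black beans: uses 480 kcal, +6.0 mg iron (running total 12.6 mg).
Take 1 serving of hummus: uses 166 kcal, +1.6 mg iron (running total 14.2 mg).
Take 1.182 servings of chicken breast: uses 188 kcal, +0.8 mg iron (running total 15.0 mg).
Filling greedily by iron-per-kcal is optimal for one linear limit, giving 15.0 mg.

15.0 mg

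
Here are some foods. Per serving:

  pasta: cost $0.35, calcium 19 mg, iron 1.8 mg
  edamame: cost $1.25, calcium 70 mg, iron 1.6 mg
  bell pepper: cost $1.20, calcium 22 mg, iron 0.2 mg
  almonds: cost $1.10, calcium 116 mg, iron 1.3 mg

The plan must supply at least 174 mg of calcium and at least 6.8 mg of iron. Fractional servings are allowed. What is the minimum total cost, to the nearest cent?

$2.17

With two linear requirements the optimum uses one or two foods; enumerate the corners.
pasta only: max(174/19, 6.8/1.8) = 9.158 servings → $3.21.
edamame only: max(174/70, 6.8/1.6) = 4.25 servings → $5.31.
bell pepper only: max(174/22, 6.8/0.2) = 34 servings → $40.80.
almonds only: max(174/116, 6.8/1.3) = 5.231 servings → $5.75.
pasta + edamame with both tight: 2.067 servings and 1.925 servings → $3.13.
pasta + bell pepper with both tight: 3.207 servings and 5.14 servings → $7.29.
pasta + almonds with both tight: 3.056 servings and 0.9995 servings → $2.17.
edamame + bell pepper: the both-tight solution has a negative serving — not a feasible corner.
edamame + almonds: intersection lies outside the first quadrant.
bell pepper + almonds: intersection lies outside the first quadrant.
The minimum over all feasible corners is $2.17.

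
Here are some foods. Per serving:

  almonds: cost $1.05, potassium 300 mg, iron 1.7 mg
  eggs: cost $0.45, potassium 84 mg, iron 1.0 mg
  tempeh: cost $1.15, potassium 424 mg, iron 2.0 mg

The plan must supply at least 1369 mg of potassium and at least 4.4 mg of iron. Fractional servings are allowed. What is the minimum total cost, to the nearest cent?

$3.71

Two binding constraints pin down two serving amounts, so the optimal mix uses at most two foods. The candidates are each food alone (scaled to the tighter of potassium/iron) and each pair with both constraints tight.
almonds only: max(1369/300, 4.4/1.7) = 4.563 servings → $4.79.
eggs only: max(1369/84, 4.4/1.0) = 16.3 servings → $7.33.
tempeh only: max(1369/424, 4.4/2.0) = 3.229 servings → $3.71.
almonds + eggs: the both-tight solution has a negative serving — not a feasible corner.
almonds + tempeh: the both-tight solution has a negative serving — not a feasible corner.
eggs + tempeh: intersection lies outside the first quadrant.
Cheapest feasible corner: $3.71.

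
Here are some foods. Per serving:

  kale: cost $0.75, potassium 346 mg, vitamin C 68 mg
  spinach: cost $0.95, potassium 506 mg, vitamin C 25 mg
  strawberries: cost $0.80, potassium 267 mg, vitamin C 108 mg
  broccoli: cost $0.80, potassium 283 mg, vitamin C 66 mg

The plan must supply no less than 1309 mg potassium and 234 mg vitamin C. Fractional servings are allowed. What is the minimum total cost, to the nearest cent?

$2.79

The cheapest plan sits at a corner of the feasible region — with two constraints it uses at most two foods.
kale only: max(1309/346, 234/68) = 3.783 servings → $2.84.
spinach only: max(1309/506, 234/25) = 9.36 servings → $8.89.
strawberries only: max(1309/267, 234/108) = 4.903 servings → $3.92.
broccoli only: max(1309/283, 234/66) = 4.625 servings → $3.70.
kale + spinach with both tight: 3.326 servings and 0.3124 servings → $2.79.
kale + strawberries: the both-tight solution has a negative serving — not a feasible corner.
kale + broccoli: intersection lies outside the first quadrant.
spinach + strawberries with both tight: 1.645 servings and 1.786 servings → $2.99.
spinach + broccoli with both tight: 0.7664 servings and 3.255 servings → $3.33.
strawberries + broccoli with both targets exact would need a negative amount; discard.
Cheapest feasible corner: $2.79.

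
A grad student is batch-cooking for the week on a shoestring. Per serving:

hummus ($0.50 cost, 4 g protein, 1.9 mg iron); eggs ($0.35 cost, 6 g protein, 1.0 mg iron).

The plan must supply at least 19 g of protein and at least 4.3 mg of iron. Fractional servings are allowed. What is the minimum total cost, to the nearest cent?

$1.35

A basic optimal solution has at most two foods positive. Try each food alone and each pair with both targets met exactly.
hummus only: max(19/4, 4.3/1.9) = 4.75 servings → $2.38.
eggs only: max(19/6, 4.3/1.0) = 4.3 servings → $1.50.
hummus + eggs with both tight: 0.9189 servings and 2.554 servings → $1.35.
The minimum over all feasible corners is $1.35.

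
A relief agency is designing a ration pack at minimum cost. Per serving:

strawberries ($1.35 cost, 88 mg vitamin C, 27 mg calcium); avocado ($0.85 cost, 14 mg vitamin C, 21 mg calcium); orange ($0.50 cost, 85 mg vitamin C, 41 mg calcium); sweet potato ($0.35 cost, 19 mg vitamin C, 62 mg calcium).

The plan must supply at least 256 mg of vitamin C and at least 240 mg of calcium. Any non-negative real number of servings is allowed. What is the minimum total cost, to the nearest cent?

$2.03

A basic optimal solution has at most two foods positive. Try each food alone and each pair with both targets met exactly.
strawberries only: max(256/88, 240/27) = 8.889 servings → $12.00.
avocado only: max(256/14, 240/21) = 18.29 servings → $15.54.
orange only: max(256/85, 240/41) = 5.854 servings → $2.93.
sweet potato only: max(256/19, 240/62) = 13.47 servings → $4.72.
strawberries + avocado with both tight: 1.371 servings and 9.665 servings → $10.07.
strawberries + orange: the both-tight solution has a negative serving — not a feasible corner.
strawberries + sweet potato with both tight: 2.288 servings and 2.874 servings → $4.10.
avocado + orange with both tight: 8.178 servings and 1.665 servings → $7.78.
avocado + sweet potato with both targets exact would need a negative amount; discard.
orange + sweet potato with both tight: 2.519 servings and 2.205 servings → $2.03.
The minimum over all feasible corners is $2.03.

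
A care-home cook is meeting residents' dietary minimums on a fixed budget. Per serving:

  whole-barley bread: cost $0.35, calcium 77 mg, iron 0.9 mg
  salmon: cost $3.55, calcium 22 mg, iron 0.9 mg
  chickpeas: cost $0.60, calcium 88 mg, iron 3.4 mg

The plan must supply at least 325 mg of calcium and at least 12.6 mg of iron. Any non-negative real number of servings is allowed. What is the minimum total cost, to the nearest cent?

This is a tiny linear program; its minimum lies at a vertex of the feasible set. List the vertices and price them.
whole-barley bread only: max(325/77, 12.6/0.9) = 14 servings → $4.90.
salmon only: max(325/22, 12.6/0.9) = 14.77 servings → $52.44.
chickpeas only: max(325/88, 12.6/3.4) = 3.706 servings → $2.22.
whole-barley bread + salmon with both tight: 0.3091 servings and 13.69 servings → $48.71.
whole-barley bread + chickpeas: intersection lies outside the first quadrant.
salmon + chickpeas with both tight: 0.8636 servings and 3.477 servings → $5.15.
The minimum over all feasible corners is $2.22.

$2.22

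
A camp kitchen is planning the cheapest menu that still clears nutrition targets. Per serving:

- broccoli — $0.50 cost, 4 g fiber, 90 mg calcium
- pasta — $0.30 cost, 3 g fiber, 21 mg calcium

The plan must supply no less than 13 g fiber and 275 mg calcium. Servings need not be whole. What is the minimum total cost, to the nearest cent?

This is a tiny linear program; its minimum lies at a vertex of the feasible set. List the vertices and price them.
broccoli only: max(13/4, 275/90) = 3.25 servings → $1.62.
pasta only: max(13/3, 275/21) = 13.1 servings → $3.93.
broccoli + pasta with both tight: 2.968 servings and 0.3763 servings → $1.60.
So the least-cost plan costs $1.60.

$1.60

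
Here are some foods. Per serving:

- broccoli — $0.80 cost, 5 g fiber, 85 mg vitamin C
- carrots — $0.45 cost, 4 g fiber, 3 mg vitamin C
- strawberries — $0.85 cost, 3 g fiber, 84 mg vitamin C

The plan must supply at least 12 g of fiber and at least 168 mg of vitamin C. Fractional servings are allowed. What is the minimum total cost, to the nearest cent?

With two linear requirements the optimum uses one or two foods; enumerate the corners.
broccoli only: max(12/5, 168/85) = 2.4 servings → $1.92.
carrots only: max(12/4, 168/3) = 56 servings → $25.20.
strawberries only: max(12/3, 168/84) = 4 servings → $3.40.
broccoli + carrots with both tight: 1.957 servings and 0.5538 servings → $1.81.
broccoli + strawberries: intersection lies outside the first quadrant.
carrots + strawberries with both tight: 1.541 servings and 1.945 servings → $2.35.
Cheapest feasible corner: $1.81.

$1.81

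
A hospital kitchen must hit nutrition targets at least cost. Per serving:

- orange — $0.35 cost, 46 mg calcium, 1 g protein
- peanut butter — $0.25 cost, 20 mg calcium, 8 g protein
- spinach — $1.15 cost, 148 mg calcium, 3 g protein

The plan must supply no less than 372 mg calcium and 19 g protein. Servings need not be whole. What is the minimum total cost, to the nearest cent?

$2.97

orange only: max(372/46, 19/1) = 19 servings → $6.65.
peanut butter only: max(372/20, 19/8) = 18.6 servings → $4.65.
spinach only: max(372/148, 19/3) = 6.333 servings → $7.28.
orange + peanut butter with both tight: 7.46 servings and 1.443 servings → $2.97.
orange + spinach with both targets exact would need a negative amount; discard.
peanut butter + spinach with both tight: 1.509 servings and 2.31 servings → $3.03.
The minimum over all feasible corners is $2.97.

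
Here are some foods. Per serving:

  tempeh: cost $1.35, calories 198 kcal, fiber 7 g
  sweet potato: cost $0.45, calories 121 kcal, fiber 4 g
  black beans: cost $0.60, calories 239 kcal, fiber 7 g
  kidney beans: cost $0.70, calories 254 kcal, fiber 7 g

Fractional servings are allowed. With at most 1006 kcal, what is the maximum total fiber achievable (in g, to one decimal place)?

Fiber per kcal: tempeh 0.03535, sweet potato 0.03306, black beans 0.02929, kidney beans 0.02756.
With no serving limits, spend the whole calories allowance on tempeh: 1006 kcal / 198 kcal × 7 g = 35.6 g.

35.6 g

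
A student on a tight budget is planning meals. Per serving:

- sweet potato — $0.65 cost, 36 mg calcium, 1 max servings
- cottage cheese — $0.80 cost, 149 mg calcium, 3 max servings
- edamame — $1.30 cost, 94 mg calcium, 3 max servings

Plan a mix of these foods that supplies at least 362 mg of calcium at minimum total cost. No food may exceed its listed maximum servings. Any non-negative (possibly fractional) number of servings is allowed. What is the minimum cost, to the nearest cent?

$1.94

Cost per mg of calcium: cottage cheese $0.0054, edamame $0.0138, sweet potato $0.0181.
Take 2.43 servings of cottage cheese: +362.0 mg calcium for $1.94 (total $1.94, still need 0.0 mg).
Filling from the cheapest source first is optimal under one linear minimum: $1.94.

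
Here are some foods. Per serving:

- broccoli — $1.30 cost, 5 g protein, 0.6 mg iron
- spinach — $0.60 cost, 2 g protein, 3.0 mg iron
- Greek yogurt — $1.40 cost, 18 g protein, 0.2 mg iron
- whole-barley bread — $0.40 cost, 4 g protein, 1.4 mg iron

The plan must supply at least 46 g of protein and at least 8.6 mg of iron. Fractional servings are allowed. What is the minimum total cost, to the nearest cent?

$4.11

Two binding constraints pin down two serving amounts, so the optimal mix uses at most two foods. The candidates are each food alone (scaled to the tighter of protein/iron) and each pair with both constraints tight.
broccoli only: max(46/5, 8.6/0.6) = 14.33 servings → $18.63.
spinach only: max(46/2, 8.6/3.0) = 23 servings → $13.80.
Greek yogurt only: max(46/18, 8.6/0.2) = 43 servings → $60.20.
whole-barley bread only: max(46/4, 8.6/1.4) = 11.5 servings → $4.60.
broccoli + spinach with both tight: 8.754 servings and 1.116 servings → $12.05.
broccoli + Greek yogurt: the both-tight solution has a negative serving — not a feasible corner.
broccoli + whole-barley bread with both tight: 6.522 servings and 3.348 servings → $9.82.
spinach + Greek yogurt with both tight: 2.716 servings and 2.254 servings → $4.79.
spinach + whole-barley bread: intersection lies outside the first quadrant.
Greek yogurt + whole-barley bread with both tight: 1.23 servings and 5.967 servings → $4.11.
So the least-cost plan costs $4.11.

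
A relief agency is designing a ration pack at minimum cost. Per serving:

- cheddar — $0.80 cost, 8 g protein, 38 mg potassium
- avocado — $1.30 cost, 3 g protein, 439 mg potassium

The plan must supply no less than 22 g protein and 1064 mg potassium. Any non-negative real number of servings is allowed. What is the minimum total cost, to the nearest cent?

Minimising a linear cost over {protein ≥ 22, potassium ≥ 1064, servings ≥ 0} — the optimum is at a vertex, using one or two foods.
cheddar only: max(22/8, 1064/38) = 28 servings → $22.40.
avocado only: max(22/3, 1064/439) = 7.333 servings → $9.53.
cheddar + avocado with both tight: 1.903 servings and 2.259 servings → $4.46.
So the least-cost plan costs $4.46.

$4.46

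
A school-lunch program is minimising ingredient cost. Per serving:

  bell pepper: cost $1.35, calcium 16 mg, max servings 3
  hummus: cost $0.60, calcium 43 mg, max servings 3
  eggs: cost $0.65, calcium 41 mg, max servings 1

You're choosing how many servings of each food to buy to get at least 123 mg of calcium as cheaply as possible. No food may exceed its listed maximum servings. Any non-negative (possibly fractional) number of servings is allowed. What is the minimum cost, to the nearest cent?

Cost per mg of calcium: hummus $0.0140, eggs $0.0159, bell pepper $0.0844.
Take 2.86 servings of hummus: +123.0 mg calcium for $1.72 (total $1.72, still need 0.0 mg).
Greedy by cheapest-per-mg is optimal for a single linear constraint, so the minimum cost is $1.72.

$1.72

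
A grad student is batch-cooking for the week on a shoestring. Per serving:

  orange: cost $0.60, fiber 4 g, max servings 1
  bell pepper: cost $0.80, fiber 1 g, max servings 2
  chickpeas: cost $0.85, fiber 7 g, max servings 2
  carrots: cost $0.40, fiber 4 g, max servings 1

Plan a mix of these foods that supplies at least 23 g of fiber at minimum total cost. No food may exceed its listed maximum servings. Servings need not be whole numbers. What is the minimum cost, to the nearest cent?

Cost per g of fiber: carrots $0.1000, chickpeas $0.1214, orange $0.1500, bell pepper $0.8000.
Take 1 serving of carrots: +4.0 g fiber for $0.40 (total $0.40, still need 19.0 g).
Take 2 servings of chickpeas: +14.0 g fiber for $1.70 (total $2.10, still need 5.0 g).
Take 1 serving of orange: +4.0 g fiber for $0.60 (total $2.70, still need 1.0 g).
Take 1 serving of bell pepper: +1.0 g fiber for $0.80 (total $3.50, still need 0.0 g).
Filling from the cheapest source first is optimal under one linear minimum: $3.50.

$3.50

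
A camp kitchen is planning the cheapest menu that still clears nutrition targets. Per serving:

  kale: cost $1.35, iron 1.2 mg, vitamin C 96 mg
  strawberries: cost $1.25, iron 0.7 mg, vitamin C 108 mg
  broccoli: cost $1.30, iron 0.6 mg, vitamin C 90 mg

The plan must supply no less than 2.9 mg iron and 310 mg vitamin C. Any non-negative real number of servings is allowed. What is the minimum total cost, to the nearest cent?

Minimising a linear cost over {iron ≥ 2.9, vitamin C ≥ 310, servings ≥ 0} — the optimum is at a vertex, using one or two foods.
kale only: max(2.9/1.2, 310/96) = 3.229 servings → $4.36.
strawberries only: max(2.9/0.7, 310/108) = 4.143 servings → $5.18.
broccoli only: max(2.9/0.6, 310/90) = 4.833 servings → $6.28.
kale + strawberries with both tight: 1.542 servings and 1.5 servings → $3.96.
kale + broccoli with both tight: 1.488 servings and 1.857 servings → $4.42.
strawberries + broccoli: the both-tight solution has a negative serving — not a feasible corner.
The minimum over all feasible corners is $3.96.

$3.96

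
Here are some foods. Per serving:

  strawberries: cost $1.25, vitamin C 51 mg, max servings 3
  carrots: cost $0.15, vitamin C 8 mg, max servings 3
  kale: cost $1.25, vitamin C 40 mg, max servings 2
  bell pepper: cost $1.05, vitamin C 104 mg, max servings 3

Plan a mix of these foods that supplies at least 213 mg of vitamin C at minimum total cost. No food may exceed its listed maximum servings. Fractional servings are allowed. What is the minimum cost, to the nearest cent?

$2.15

Cost per mg of vitamin C: bell pepper $0.0101, carrots $0.0187, strawberries $0.0245, kale $0.0312.
Take 2.048 servings of bell pepper: +213.0 mg vitamin C for $2.15 (total $2.15, still need 0.0 mg).
Filling from the cheapest source first is optimal under one linear minimum: $2.15.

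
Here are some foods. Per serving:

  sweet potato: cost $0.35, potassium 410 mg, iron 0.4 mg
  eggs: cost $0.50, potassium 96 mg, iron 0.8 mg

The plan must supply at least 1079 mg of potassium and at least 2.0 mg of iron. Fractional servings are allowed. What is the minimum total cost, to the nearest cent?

An LP optimum is at a vertex; with two nutrient constraints at most two foods are used. Check each candidate.
sweet potato only: max(1079/410, 2.0/0.4) = 5 servings → $1.75.
eggs only: max(1079/96, 2.0/0.8) = 11.24 servings → $5.62.
sweet potato + eggs with both tight: 2.318 servings and 1.341 servings → $1.48.
Cheapest feasible corner: $1.48.

$1.48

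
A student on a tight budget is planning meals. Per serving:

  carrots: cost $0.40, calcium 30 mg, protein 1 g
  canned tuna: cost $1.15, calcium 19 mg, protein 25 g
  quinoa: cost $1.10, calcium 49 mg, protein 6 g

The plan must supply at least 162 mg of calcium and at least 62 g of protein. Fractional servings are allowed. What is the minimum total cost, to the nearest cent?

Check every corner: each single food scaled to meet both minima, and each pair solved so both constraints bind.
carrots only: max(162/30, 62/1) = 62 servings → $24.80.
canned tuna only: max(162/19, 62/25) = 8.526 servings → $9.81.
quinoa only: max(162/49, 62/6) = 10.33 servings → $11.37.
carrots + canned tuna with both tight: 3.929 servings and 2.323 servings → $4.24.
carrots + quinoa: intersection lies outside the first quadrant.
canned tuna + quinoa with both tight: 1.86 servings and 2.585 servings → $4.98.
So the least-cost plan costs $4.24.

$4.24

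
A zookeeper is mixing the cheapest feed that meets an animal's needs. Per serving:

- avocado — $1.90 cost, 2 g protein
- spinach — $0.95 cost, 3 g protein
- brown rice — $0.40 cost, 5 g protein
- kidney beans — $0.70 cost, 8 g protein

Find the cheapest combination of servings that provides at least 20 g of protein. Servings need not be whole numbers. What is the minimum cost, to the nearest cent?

$1.60

Cost per g of protein: brown rice $0.0800, kidney beans $0.0875, spinach $0.3167, avocado $0.9500.
With no serving limits, use only brown rice: 20 g / 5 g = 4 servings × $0.40 = $1.60.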